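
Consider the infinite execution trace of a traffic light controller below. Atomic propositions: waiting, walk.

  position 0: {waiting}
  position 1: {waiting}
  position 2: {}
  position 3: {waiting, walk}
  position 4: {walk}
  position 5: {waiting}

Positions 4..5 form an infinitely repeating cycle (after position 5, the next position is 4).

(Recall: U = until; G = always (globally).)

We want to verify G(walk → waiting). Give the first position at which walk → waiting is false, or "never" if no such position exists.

Check walk → waiting at each position in order: 0 ✓, 1 ✓, 2 ✓, 3 ✓.
At position 4 the labels are {walk}, so walk → waiting is false there. This is the first violation.

4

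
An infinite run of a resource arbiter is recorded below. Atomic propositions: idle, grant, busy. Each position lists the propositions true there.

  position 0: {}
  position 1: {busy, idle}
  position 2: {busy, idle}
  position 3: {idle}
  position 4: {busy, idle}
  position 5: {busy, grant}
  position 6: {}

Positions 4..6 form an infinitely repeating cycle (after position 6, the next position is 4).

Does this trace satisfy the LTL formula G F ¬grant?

F ¬grant holds at every position 0..6, and those are all positions ever visited, so G F ¬grant holds.

Satisfied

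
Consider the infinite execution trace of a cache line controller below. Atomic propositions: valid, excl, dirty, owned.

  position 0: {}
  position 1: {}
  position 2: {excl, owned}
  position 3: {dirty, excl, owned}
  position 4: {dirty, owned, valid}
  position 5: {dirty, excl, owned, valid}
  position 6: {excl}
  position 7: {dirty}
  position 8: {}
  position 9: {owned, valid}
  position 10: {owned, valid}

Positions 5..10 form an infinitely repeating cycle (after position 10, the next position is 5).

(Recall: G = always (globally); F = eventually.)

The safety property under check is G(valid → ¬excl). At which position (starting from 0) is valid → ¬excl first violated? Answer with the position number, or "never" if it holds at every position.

5

Check valid → ¬excl at each position in order: 0 ✓, 1 ✓, 2 ✓, 3 ✓, 4 ✓.
At position 5 the labels are {dirty, excl, owned, valid}, so valid → ¬excl is false there. This is the first violation.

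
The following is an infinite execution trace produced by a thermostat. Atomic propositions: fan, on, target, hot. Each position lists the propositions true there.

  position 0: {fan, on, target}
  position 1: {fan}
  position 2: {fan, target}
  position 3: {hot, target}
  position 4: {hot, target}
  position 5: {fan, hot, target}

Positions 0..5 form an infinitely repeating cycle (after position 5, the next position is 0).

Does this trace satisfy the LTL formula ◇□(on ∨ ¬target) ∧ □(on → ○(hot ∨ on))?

Does not hold

□(on ∨ ¬target) is false at every position 0..5, so it never becomes true and ◇□(on ∨ ¬target) fails.
on → ○(hot ∨ on) must hold at every position from 0 onward. It fails at position 0, so □(on → ○(hot ∨ on)) is false.
Positions where on holds: 0.
Check ○(hot ∨ on) at each: 0→fails.
At position 0: ◇□(on ∨ ¬target) is false; □(on → ○(hot ∨ on)) is false; so ◇□(on ∨ ¬target) ∧ □(on → ○(hot ∨ on)) is false.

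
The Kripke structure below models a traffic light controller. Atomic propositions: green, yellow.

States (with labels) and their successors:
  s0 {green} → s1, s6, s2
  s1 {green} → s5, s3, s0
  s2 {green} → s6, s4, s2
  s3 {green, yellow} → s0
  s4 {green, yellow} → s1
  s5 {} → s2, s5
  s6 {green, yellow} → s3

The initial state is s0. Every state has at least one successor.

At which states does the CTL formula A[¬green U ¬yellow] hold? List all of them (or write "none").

{s0, s1, s2, s5}

States satisfying ¬green: {s5}.
States satisfying ¬yellow: {s0, s1, s2, s5}.
States satisfying A[¬green U ¬yellow]: {s0, s1, s2, s5}.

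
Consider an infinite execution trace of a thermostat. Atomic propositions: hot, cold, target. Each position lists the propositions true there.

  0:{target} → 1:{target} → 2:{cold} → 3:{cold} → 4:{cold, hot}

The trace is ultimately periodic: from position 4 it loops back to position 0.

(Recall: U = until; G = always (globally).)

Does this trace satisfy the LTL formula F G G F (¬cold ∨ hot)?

Holds

G G F (¬cold ∨ hot) holds at position 0, which is reachable from 0, so F G G F (¬cold ∨ hot) holds.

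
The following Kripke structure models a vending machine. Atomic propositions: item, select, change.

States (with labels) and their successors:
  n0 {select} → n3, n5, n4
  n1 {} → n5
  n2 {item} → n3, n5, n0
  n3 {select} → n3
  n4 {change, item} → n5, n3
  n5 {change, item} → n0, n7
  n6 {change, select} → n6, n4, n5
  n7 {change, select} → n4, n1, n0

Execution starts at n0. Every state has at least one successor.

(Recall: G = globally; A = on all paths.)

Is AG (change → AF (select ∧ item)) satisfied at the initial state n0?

States satisfying change → AF (select ∧ item): {n0, n1, n2, n3}.
States satisfying AG (change → AF (select ∧ item)): {n3}.
n4 is reachable from n0 and violates change → AF (select ∧ item), so AG fails at n0.
n0 ∉ Sat(AG (change → AF (select ∧ item))).

No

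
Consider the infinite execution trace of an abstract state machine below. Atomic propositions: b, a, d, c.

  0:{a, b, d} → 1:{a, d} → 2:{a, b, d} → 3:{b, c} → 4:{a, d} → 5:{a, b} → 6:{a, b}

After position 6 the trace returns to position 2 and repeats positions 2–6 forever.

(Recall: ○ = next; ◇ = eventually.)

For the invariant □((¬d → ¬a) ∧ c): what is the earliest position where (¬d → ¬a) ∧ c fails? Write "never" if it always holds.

At position 0 the labels are {a, b, d}, so (¬d → ¬a) ∧ c is false there. This is the first violation.

0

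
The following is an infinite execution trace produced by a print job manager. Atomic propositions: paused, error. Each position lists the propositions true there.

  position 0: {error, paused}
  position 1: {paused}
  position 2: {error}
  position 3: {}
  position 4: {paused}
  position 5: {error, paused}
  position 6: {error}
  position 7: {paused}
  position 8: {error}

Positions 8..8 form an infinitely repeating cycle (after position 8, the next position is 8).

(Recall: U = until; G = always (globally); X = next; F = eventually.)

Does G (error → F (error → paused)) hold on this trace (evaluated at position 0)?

No

error → F (error → paused) must hold at every position from 0 onward. It fails at position 8, so G (error → F (error → paused)) is false.
Positions where error holds: 0, 2, 5, 6, 8.
Check F (error → paused) at each: 0→ok, 2→ok, 5→ok, 6→ok, 8→fails.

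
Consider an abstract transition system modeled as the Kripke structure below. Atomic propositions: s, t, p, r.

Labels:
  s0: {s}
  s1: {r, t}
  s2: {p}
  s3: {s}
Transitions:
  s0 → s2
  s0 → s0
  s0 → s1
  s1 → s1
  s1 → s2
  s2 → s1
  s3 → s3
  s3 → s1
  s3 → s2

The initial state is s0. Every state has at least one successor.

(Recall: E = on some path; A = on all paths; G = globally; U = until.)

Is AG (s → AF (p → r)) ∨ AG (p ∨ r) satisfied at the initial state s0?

States satisfying s → AF (p → r): {s0, s1, s2, s3}.
States satisfying AG (s → AF (p → r)): {s0, s1, s2, s3}.
States satisfying p ∨ r: {s1, s2}.
States satisfying AG (p ∨ r): {s1, s2}.
States satisfying AG (s → AF (p → r)) ∨ AG (p ∨ r): {s0, s1, s2, s3}.
s0 ∈ Sat(AG (s → AF (p → r)) ∨ AG (p ∨ r)).

Satisfied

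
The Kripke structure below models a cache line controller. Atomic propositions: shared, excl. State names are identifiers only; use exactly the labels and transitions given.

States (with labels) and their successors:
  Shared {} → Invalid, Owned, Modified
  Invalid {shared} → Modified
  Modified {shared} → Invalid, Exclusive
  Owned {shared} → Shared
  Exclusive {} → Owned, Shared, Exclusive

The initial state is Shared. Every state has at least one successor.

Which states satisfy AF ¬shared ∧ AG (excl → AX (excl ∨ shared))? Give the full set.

{Shared, Owned, Exclusive}

States satisfying ¬shared: {Shared, Exclusive}.
States satisfying AF ¬shared: {Shared, Owned, Exclusive}.
States satisfying excl → AX (excl ∨ shared): {Shared, Invalid, Modified, Owned, Exclusive}.
States satisfying AG (excl → AX (excl ∨ shared)): {Shared, Invalid, Modified, Owned, Exclusive}.
States satisfying AF ¬shared ∧ AG (excl → AX (excl ∨ shared)): {Shared, Owned, Exclusive}.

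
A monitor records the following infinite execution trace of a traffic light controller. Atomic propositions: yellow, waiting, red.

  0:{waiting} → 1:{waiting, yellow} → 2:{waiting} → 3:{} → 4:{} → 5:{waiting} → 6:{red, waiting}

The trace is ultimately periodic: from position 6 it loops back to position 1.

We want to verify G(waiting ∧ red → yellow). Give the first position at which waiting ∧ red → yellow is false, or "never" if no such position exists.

Check waiting ∧ red → yellow at each position in order: 0 ✓, 1 ✓, 2 ✓, 3 ✓, 4 ✓, 5 ✓.
At position 6 the labels are {red, waiting}, so waiting ∧ red → yellow is false there. This is the first violation.

6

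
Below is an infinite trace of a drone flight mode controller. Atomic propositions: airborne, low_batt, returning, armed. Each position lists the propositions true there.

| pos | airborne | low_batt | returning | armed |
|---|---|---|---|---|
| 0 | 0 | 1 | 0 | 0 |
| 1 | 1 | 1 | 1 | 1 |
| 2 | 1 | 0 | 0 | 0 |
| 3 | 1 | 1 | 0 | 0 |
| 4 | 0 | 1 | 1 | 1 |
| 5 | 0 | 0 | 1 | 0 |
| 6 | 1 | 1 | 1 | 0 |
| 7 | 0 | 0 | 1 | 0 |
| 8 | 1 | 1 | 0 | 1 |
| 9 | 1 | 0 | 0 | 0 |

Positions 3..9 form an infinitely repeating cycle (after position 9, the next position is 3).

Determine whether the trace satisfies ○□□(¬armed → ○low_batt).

The position after 0 is 1; □□(¬armed → ○low_batt) is false there.

Does not hold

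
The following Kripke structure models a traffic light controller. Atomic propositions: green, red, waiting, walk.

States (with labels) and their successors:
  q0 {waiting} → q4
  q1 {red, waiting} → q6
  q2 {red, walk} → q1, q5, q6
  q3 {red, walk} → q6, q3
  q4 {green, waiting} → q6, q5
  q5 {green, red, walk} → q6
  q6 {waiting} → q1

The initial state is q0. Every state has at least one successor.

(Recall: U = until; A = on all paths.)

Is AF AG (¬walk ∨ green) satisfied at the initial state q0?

Holds

States satisfying AG (¬walk ∨ green): {q0, q1, q4, q5, q6}.
States satisfying AF AG (¬walk ∨ green): {q0, q1, q2, q4, q5, q6}.
q0 ∈ Sat(AF AG (¬walk ∨ green)).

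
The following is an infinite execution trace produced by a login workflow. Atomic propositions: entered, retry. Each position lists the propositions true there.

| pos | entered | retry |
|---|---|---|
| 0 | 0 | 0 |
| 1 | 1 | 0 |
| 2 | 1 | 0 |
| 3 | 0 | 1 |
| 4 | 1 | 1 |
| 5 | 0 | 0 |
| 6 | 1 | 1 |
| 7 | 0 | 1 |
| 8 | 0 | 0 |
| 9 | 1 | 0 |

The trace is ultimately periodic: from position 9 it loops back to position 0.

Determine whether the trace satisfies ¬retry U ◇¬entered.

Yes

Walking from position 0: ◇¬entered first holds at position 0, and ¬retry holds at every earlier position along the way, so ¬retry U ◇¬entered holds.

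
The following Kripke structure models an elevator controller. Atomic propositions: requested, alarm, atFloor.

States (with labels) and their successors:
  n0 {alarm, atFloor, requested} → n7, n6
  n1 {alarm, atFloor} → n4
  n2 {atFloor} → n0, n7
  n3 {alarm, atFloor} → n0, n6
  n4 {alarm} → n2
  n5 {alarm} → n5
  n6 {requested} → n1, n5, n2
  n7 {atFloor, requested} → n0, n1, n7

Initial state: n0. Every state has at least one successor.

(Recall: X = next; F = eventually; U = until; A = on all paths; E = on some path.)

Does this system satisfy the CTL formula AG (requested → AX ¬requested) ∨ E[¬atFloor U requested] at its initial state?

Holds

States satisfying requested → AX ¬requested: {n1, n2, n3, n4, n5, n6}.
States satisfying AG (requested → AX ¬requested): {n5}.
States satisfying ¬atFloor: {n4, n5, n6}.
States satisfying requested: {n0, n6, n7}.
States satisfying E[¬atFloor U requested]: {n0, n6, n7}.
States satisfying AG (requested → AX ¬requested) ∨ E[¬atFloor U requested]: {n0, n5, n6, n7}.
n0 ∈ Sat(AG (requested → AX ¬requested) ∨ E[¬atFloor U requested]).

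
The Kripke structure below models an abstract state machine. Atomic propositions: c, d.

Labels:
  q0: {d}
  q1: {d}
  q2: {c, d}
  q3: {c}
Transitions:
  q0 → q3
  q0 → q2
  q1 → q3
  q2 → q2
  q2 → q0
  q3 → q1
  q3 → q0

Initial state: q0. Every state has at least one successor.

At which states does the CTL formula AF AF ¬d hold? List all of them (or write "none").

States satisfying AF ¬d: {q1, q3}.
States satisfying AF AF ¬d: {q1, q3}.

{q1, q3}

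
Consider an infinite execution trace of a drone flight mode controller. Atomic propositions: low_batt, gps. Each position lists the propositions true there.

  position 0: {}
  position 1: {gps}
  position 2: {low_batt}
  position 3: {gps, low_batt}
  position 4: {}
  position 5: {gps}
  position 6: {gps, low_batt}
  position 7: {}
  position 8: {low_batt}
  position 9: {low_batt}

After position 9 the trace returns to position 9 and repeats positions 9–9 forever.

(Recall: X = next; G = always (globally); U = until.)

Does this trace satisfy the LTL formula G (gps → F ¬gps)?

Satisfied

gps → F ¬gps holds at every position 0..9, and those are all positions ever visited, so G (gps → F ¬gps) holds.
Positions where gps holds: 1, 3, 5, 6.
Check F ¬gps at each: 1→ok, 3→ok, 5→ok, 6→ok.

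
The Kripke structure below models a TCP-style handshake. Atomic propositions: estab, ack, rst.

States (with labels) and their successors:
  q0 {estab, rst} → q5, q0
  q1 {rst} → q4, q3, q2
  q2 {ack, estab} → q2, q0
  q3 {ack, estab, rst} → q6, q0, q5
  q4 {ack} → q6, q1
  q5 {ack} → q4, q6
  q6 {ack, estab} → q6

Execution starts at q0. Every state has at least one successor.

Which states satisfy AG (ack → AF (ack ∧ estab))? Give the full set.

{q6}

States satisfying ack → AF (ack ∧ estab): {q0, q1, q2, q3, q6}.
States satisfying AG (ack → AF (ack ∧ estab)): {q6}.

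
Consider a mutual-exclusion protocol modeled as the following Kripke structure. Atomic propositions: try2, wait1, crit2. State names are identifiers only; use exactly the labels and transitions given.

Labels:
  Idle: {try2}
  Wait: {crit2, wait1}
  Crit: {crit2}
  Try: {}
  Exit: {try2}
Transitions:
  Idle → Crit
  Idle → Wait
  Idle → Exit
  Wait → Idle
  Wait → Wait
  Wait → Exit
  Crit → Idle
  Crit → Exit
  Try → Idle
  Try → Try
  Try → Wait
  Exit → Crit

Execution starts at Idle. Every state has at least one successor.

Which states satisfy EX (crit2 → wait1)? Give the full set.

States satisfying crit2 → wait1: {Idle, Wait, Try, Exit}.
States satisfying EX (crit2 → wait1): {Idle, Wait, Crit, Try}.

{Idle, Wait, Crit, Try}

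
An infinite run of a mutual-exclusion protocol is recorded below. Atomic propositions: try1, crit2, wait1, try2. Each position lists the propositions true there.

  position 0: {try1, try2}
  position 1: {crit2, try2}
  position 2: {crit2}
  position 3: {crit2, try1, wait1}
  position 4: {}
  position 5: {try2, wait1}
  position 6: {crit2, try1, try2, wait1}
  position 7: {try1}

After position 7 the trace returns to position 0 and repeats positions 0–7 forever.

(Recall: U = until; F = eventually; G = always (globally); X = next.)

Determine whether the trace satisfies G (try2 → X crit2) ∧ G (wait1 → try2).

try2 → X crit2 must hold at every position from 0 onward. It fails at position 6, so G (try2 → X crit2) is false.
Positions where try2 holds: 0, 1, 5, 6.
Check X crit2 at each: 0→ok, 1→ok, 5→ok, 6→fails.
wait1 → try2 must hold at every position from 0 onward. It fails at position 3, so G (wait1 → try2) is false.
Positions where wait1 holds: 3, 5, 6.
Check try2 at each: 3→fails, 5→ok, 6→ok.
At position 0: G (try2 → X crit2) is false; G (wait1 → try2) is false; so G (try2 → X crit2) ∧ G (wait1 → try2) is false.

Violated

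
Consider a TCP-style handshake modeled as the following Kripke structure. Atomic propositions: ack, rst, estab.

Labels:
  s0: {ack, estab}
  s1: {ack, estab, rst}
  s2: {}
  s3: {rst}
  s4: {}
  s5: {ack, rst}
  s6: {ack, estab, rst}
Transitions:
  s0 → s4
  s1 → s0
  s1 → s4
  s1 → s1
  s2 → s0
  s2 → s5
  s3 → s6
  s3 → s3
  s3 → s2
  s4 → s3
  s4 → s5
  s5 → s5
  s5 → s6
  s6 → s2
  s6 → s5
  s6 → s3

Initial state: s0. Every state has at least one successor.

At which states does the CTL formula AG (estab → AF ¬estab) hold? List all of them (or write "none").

{s0, s2, s3, s4, s5, s6}

States satisfying estab → AF ¬estab: {s0, s2, s3, s4, s5, s6}.
States satisfying AG (estab → AF ¬estab): {s0, s2, s3, s4, s5, s6}.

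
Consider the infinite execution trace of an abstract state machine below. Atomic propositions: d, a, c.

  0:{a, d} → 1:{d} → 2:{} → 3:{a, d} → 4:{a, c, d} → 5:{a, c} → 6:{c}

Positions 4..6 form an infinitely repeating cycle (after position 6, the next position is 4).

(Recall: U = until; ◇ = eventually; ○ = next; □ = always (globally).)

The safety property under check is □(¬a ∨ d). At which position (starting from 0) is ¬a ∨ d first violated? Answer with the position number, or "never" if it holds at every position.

5

Check ¬a ∨ d at each position in order: 0 ✓, 1 ✓, 2 ✓, 3 ✓, 4 ✓.
At position 5 the labels are {a, c}, so ¬a ∨ d is false there. This is the first violation.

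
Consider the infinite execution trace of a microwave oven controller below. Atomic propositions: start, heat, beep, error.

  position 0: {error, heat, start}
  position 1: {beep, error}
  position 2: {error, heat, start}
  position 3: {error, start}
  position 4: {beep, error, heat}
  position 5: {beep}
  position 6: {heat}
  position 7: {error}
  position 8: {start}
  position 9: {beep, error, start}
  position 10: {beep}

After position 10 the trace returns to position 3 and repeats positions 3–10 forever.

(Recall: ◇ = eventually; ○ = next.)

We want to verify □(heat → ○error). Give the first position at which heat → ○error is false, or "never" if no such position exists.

4

Check heat → ○error at each position in order: 0 ✓, 1 ✓, 2 ✓, 3 ✓.
At position 4 the labels are {beep, error, heat} and the next position 5 has {beep}, so heat → ○error is false there. This is the first violation.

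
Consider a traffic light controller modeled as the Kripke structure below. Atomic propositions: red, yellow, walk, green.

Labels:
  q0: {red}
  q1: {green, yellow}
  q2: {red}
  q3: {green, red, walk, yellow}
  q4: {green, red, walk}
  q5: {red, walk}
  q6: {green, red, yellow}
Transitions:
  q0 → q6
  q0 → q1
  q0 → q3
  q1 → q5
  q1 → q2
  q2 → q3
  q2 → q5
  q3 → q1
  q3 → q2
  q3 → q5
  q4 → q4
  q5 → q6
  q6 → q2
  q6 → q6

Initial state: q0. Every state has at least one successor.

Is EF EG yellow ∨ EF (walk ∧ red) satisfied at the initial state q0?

States satisfying EG yellow: {q6}.
States satisfying EF EG yellow: {q0, q1, q2, q3, q5, q6}.
States satisfying walk ∧ red: {q3, q4, q5}.
States satisfying EF (walk ∧ red): {q0, q1, q2, q3, q4, q5, q6}.
States satisfying EF EG yellow ∨ EF (walk ∧ red): {q0, q1, q2, q3, q4, q5, q6}.
q0 ∈ Sat(EF EG yellow ∨ EF (walk ∧ red)).

Satisfied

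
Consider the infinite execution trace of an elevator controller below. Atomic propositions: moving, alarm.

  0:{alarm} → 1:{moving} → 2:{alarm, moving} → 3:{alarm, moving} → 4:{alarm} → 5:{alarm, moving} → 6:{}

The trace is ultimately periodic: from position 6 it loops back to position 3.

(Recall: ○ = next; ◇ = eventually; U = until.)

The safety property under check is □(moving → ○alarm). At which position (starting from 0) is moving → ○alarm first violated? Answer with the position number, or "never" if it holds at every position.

Check moving → ○alarm at each position in order: 0 ✓, 1 ✓, 2 ✓, 3 ✓, 4 ✓.
At position 5 the labels are {alarm, moving} and the next position 6 has {}, so moving → ○alarm is false there. This is the first violation.

5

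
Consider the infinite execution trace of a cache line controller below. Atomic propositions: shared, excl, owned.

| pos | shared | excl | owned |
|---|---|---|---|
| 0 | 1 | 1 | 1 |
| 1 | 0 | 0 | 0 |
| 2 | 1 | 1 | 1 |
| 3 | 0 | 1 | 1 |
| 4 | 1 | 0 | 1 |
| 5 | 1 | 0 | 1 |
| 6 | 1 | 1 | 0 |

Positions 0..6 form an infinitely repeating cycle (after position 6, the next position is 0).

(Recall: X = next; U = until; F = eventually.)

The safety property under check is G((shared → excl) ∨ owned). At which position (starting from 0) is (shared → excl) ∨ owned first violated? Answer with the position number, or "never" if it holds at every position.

(shared → excl) ∨ owned holds at every position 0..6, and those are all the positions the trace ever visits, so the invariant G((shared → excl) ∨ owned) is never violated.

never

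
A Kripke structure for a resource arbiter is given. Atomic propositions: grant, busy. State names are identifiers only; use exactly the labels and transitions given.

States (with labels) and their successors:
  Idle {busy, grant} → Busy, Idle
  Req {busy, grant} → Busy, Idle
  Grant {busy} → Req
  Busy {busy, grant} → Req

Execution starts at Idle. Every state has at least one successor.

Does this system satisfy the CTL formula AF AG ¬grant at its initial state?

States satisfying AG ¬grant: ∅.
States satisfying AF AG ¬grant: ∅.
There is a path from Idle along which AG ¬grant never holds.
Idle ∉ Sat(AF AG ¬grant).

Violated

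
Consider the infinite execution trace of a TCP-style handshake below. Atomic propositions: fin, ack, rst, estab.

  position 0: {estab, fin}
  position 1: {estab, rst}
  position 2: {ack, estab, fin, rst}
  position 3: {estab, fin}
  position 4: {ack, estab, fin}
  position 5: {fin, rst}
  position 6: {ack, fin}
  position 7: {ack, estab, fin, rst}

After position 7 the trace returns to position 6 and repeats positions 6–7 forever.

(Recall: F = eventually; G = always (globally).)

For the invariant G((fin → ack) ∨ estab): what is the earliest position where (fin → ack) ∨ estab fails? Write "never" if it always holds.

Check (fin → ack) ∨ estab at each position in order: 0 ✓, 1 ✓, 2 ✓, 3 ✓, 4 ✓.
At position 5 the labels are {fin, rst}, so (fin → ack) ∨ estab is false there. This is the first violation.

5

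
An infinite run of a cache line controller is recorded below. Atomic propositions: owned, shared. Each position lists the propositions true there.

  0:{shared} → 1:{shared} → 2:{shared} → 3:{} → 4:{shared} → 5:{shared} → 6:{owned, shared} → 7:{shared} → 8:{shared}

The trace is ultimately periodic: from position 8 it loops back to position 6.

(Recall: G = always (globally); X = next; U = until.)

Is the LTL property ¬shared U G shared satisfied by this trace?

Walking from position 0: at position 0, G shared has not yet held and ¬shared fails, so ¬shared U G shared is false.

No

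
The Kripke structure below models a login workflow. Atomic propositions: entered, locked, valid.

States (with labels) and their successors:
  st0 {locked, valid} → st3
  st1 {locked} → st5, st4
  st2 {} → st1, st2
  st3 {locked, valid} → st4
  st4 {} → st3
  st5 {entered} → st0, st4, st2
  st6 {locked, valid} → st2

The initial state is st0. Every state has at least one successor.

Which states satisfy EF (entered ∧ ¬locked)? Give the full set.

States satisfying entered ∧ ¬locked: {st5}.
States satisfying EF (entered ∧ ¬locked): {st1, st2, st5, st6}.

{st1, st2, st5, st6}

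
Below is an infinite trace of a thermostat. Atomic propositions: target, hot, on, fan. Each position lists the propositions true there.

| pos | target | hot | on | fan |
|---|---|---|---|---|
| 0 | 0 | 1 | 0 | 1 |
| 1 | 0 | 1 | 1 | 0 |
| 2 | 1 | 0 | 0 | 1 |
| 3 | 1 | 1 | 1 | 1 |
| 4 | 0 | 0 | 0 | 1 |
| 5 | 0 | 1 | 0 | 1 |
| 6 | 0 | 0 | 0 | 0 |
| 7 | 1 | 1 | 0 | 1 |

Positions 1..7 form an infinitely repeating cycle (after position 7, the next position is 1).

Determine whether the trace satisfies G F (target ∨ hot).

Holds

F (target ∨ hot) holds at every position 0..7, and those are all positions ever visited, so G F (target ∨ hot) holds.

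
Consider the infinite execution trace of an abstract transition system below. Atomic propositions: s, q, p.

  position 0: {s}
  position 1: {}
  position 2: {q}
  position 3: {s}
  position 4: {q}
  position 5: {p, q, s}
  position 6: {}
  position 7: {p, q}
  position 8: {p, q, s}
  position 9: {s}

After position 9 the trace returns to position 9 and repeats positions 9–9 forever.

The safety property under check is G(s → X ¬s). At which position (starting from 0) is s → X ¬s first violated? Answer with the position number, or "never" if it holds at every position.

Check s → X ¬s at each position in order: 0 ✓, 1 ✓, 2 ✓, 3 ✓, 4 ✓, 5 ✓, 6 ✓, 7 ✓.
At position 8 the labels are {p, q, s} and the next position 9 has {s}, so s → X ¬s is false there. This is the first violation.

8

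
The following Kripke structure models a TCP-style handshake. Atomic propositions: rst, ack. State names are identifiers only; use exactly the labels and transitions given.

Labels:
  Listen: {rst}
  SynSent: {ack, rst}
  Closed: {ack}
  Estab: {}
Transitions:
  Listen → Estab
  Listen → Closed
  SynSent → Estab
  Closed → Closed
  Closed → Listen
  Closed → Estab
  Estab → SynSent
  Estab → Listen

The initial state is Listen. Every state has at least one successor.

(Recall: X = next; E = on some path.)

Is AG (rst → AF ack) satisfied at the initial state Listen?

Violated

States satisfying rst → AF ack: {SynSent, Closed, Estab}.
States satisfying AG (rst → AF ack): ∅.
Listen is reachable from Listen and violates rst → AF ack, so AG fails at Listen.
Listen ∉ Sat(AG (rst → AF ack)).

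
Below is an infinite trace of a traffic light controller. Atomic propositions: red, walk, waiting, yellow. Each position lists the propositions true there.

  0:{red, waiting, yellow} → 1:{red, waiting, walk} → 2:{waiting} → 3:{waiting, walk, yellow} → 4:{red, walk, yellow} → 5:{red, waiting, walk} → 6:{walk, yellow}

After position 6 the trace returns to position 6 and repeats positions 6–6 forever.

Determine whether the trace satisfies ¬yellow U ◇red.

Walking from position 0: ◇red first holds at position 0, and ¬yellow holds at every earlier position along the way, so ¬yellow U ◇red holds.

Yes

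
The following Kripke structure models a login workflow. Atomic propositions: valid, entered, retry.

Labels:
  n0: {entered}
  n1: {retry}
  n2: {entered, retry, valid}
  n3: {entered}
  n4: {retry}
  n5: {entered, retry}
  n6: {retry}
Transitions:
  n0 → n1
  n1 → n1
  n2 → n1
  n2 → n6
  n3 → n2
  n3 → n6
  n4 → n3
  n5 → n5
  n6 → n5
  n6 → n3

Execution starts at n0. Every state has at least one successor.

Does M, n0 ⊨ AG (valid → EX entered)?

States satisfying valid → EX entered: {n0, n1, n3, n4, n5, n6}.
States satisfying AG (valid → EX entered): {n0, n1, n5}.
Every state reachable from n0 satisfies valid → EX entered.
n0 ∈ Sat(AG (valid → EX entered)).

Holds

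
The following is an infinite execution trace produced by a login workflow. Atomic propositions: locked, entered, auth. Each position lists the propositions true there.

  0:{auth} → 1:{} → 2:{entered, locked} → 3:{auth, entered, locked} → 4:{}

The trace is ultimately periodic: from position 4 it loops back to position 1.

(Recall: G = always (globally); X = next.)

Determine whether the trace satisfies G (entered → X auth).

Violated

entered → X auth must hold at every position from 0 onward. It fails at position 3, so G (entered → X auth) is false.
Positions where entered holds: 2, 3.
Check X auth at each: 2→ok, 3→fails.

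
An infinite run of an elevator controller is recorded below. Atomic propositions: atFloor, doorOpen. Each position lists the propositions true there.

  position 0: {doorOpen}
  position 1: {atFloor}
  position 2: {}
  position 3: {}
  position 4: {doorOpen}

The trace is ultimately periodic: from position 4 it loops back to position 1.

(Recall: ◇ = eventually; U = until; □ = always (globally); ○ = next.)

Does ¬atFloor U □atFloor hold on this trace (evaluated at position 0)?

Does not hold

Walking from position 0: at position 1, □atFloor has not yet held and ¬atFloor fails, so ¬atFloor U □atFloor is false.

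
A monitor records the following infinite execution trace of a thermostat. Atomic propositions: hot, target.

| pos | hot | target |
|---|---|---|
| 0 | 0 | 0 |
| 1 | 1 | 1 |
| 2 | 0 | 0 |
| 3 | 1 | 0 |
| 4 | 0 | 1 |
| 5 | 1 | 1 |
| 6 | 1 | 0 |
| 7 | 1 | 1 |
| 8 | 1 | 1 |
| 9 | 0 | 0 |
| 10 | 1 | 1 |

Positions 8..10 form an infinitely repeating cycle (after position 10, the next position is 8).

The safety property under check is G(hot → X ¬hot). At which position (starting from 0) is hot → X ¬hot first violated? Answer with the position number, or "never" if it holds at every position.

Check hot → X ¬hot at each position in order: 0 ✓, 1 ✓, 2 ✓, 3 ✓, 4 ✓.
At position 5 the labels are {hot, target} and the next position 6 has {hot}, so hot → X ¬hot is false there. This is the first violation.

5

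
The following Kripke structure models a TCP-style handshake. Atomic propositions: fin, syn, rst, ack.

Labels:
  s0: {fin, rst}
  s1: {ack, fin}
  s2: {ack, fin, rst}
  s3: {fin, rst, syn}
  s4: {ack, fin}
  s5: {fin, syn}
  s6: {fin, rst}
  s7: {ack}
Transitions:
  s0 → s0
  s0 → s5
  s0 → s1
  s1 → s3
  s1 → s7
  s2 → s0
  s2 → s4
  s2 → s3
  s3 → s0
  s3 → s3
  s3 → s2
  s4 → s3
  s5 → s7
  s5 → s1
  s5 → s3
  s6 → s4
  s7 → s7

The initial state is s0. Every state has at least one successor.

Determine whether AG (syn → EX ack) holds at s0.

Holds

States satisfying syn → EX ack: {s0, s1, s2, s3, s4, s5, s6, s7}.
States satisfying AG (syn → EX ack): {s0, s1, s2, s3, s4, s5, s6, s7}.
Every state reachable from s0 satisfies syn → EX ack.
s0 ∈ Sat(AG (syn → EX ack)).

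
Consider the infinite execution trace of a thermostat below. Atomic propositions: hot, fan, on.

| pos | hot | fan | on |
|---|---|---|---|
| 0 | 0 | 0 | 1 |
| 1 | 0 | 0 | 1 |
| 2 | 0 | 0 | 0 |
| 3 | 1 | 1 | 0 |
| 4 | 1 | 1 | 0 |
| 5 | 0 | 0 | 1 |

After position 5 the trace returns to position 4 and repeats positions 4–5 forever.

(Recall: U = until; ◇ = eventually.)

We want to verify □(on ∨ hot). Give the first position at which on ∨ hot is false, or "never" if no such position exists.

Check on ∨ hot at each position in order: 0 ✓, 1 ✓.
At position 2 the labels are {}, so on ∨ hot is false there. This is the first violation.

2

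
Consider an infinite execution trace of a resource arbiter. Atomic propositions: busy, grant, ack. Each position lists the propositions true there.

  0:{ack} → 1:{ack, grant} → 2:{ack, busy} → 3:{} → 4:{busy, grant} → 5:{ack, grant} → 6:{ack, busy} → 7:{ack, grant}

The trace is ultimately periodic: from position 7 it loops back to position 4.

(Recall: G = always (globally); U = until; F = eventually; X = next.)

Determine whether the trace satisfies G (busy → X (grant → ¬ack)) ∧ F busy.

Violated

busy → X (grant → ¬ack) must hold at every position from 0 onward. It fails at position 4, so G (busy → X (grant → ¬ack)) is false.
Positions where busy holds: 2, 4, 6.
Check X (grant → ¬ack) at each: 2→ok, 4→fails, 6→fails.
busy holds at position 2, which is reachable from 0, so F busy holds.
At position 0: G (busy → X (grant → ¬ack)) is false; F busy is true; so G (busy → X (grant → ¬ack)) ∧ F busy is false.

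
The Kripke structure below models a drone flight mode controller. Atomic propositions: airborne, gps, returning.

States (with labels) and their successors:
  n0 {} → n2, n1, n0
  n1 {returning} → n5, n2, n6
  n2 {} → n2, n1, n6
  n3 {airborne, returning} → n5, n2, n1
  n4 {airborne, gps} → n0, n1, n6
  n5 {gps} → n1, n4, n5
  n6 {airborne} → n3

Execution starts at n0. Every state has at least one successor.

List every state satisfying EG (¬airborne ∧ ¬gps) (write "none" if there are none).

{n0, n1, n2}

States satisfying ¬airborne ∧ ¬gps: {n0, n1, n2}.
States satisfying EG (¬airborne ∧ ¬gps): {n0, n1, n2}.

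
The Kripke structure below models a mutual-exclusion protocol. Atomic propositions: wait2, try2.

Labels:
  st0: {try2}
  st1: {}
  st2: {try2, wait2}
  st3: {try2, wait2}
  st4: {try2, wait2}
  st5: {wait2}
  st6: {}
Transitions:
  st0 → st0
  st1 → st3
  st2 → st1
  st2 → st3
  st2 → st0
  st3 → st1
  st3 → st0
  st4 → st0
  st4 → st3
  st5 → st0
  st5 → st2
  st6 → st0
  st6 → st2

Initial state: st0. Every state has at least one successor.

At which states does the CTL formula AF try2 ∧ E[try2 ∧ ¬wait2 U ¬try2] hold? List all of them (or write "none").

{st1, st5, st6}

States satisfying try2: {st0, st2, st3, st4}.
States satisfying AF try2: {st0, st1, st2, st3, st4, st5, st6}.
States satisfying try2 ∧ ¬wait2: {st0}.
States satisfying ¬try2: {st1, st5, st6}.
States satisfying E[try2 ∧ ¬wait2 U ¬try2]: {st1, st5, st6}.
States satisfying AF try2 ∧ E[try2 ∧ ¬wait2 U ¬try2]: {st1, st5, st6}.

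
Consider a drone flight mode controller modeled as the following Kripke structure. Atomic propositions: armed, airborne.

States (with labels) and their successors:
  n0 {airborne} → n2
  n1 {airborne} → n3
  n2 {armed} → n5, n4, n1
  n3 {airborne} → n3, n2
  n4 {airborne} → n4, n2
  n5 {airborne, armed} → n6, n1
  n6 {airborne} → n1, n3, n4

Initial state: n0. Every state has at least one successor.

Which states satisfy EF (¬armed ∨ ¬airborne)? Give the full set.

States satisfying ¬armed ∨ ¬airborne: {n0, n1, n2, n3, n4, n6}.
States satisfying EF (¬armed ∨ ¬airborne): {n0, n1, n2, n3, n4, n5, n6}.

{n0, n1, n2, n3, n4, n5, n6}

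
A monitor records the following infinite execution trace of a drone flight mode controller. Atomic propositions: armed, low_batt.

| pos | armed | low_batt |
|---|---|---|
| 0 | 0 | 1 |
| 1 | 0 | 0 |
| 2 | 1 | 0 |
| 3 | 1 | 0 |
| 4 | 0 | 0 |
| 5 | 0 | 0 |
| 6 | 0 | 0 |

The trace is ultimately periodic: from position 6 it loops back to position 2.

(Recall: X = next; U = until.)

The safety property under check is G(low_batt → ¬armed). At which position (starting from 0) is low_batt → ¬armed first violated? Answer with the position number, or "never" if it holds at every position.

low_batt → ¬armed holds at every position 0..6, and those are all the positions the trace ever visits, so the invariant G(low_batt → ¬armed) is never violated.

never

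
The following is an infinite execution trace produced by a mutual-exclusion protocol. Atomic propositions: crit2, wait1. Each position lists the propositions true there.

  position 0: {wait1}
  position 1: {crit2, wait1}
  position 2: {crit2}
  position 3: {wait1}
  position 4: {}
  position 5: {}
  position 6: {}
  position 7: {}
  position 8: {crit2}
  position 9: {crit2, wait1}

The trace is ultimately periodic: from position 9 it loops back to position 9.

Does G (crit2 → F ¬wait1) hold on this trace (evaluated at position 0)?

No

crit2 → F ¬wait1 must hold at every position from 0 onward. It fails at position 9, so G (crit2 → F ¬wait1) is false.
Positions where crit2 holds: 1, 2, 8, 9.
Check F ¬wait1 at each: 1→ok, 2→ok, 8→ok, 9→fails.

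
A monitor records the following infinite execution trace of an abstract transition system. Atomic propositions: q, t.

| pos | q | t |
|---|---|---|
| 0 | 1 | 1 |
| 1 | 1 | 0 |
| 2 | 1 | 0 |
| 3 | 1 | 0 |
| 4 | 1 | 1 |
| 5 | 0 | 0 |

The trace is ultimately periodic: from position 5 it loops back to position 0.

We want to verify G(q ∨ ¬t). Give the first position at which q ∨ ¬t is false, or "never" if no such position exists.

never

q ∨ ¬t holds at every position 0..5, and those are all the positions the trace ever visits, so the invariant G(q ∨ ¬t) is never violated.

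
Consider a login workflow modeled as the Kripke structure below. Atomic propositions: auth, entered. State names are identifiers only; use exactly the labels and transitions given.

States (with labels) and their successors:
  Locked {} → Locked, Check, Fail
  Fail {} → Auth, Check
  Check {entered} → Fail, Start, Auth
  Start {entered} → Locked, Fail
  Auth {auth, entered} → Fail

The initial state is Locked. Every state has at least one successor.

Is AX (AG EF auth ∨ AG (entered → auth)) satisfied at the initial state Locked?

Yes

States satisfying AG EF auth ∨ AG (entered → auth): {Locked, Fail, Check, Start, Auth}.
States satisfying AX (AG EF auth ∨ AG (entered → auth)): {Locked, Fail, Check, Start, Auth}.
Locked ∈ Sat(AX (AG EF auth ∨ AG (entered → auth))).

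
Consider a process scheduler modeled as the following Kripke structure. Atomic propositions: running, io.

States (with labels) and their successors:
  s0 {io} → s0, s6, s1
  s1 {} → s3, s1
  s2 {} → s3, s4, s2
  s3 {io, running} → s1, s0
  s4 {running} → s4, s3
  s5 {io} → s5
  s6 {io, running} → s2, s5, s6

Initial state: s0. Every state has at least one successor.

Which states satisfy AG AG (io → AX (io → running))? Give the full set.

none

States satisfying AG (io → AX (io → running)): ∅.
States satisfying AG AG (io → AX (io → running)): ∅.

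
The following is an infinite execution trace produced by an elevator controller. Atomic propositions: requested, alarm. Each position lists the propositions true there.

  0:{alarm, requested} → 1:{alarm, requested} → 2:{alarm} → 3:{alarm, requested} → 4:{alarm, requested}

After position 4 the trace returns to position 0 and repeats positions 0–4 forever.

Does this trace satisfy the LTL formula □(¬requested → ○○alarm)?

Yes

¬requested → ○○alarm holds at every position 0..4, and those are all positions ever visited, so □(¬requested → ○○alarm) holds.
Positions where ¬requested holds: 2.
Check ○○alarm at each: 2→ok.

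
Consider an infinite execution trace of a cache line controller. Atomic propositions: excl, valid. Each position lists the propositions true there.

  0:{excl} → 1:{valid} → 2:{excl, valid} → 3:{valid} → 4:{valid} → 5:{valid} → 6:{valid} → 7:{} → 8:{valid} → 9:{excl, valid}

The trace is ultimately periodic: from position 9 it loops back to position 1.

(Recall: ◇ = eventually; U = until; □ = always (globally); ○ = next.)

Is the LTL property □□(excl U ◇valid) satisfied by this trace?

□(excl U ◇valid) holds at every position 0..9, and those are all positions ever visited, so □□(excl U ◇valid) holds.

Holds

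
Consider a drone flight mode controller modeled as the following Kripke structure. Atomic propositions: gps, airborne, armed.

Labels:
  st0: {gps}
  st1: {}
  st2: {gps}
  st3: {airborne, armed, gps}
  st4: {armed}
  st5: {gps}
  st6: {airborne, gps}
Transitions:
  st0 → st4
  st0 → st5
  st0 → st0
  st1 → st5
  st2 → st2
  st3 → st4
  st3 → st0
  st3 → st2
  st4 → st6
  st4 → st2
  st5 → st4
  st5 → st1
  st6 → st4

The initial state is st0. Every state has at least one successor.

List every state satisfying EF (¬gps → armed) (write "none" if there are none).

{st0, st1, st2, st3, st4, st5, st6}

States satisfying ¬gps → armed: {st0, st2, st3, st4, st5, st6}.
States satisfying EF (¬gps → armed): {st0, st1, st2, st3, st4, st5, st6}.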